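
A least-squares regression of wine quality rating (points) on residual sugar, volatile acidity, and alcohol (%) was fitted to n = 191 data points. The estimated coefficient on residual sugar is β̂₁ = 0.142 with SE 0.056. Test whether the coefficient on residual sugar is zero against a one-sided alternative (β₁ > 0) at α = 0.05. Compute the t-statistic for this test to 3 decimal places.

t = 2.536

H₀: β₁ = 0 vs H₁: β₁ > 0.
t = (β̂₁ − β₁⁰)/SE = 0.142 / 0.056 = 2.536.
df = n − k − 1 = 191 − 3 − 1 = 187.
One-sided p ≈ 0.0060, which is < 0.05, so reject H₀.
There is evidence that the true slope on residual sugar is positive, holding the other predictors fixed.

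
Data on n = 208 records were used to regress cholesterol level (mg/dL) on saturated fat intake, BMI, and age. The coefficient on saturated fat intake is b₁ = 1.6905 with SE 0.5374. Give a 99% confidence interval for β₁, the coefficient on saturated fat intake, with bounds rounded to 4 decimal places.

(0.2932, 3.0878)

df = n − k − 1 = 208 − 3 − 1 = 204.
t* = t_{0.005, 204} = 2.600144.
Margin = t* × SE = 2.600144 × 0.5374 = 1.397317.
CI: 1.6905 ± 1.397317 → (0.2932, 3.0878).
With 99% confidence, each one-unit increase in saturated fat intake is associated with a change of between 0.2932 and 3.0878 mg/dL in cholesterol level, holding the other predictors fixed.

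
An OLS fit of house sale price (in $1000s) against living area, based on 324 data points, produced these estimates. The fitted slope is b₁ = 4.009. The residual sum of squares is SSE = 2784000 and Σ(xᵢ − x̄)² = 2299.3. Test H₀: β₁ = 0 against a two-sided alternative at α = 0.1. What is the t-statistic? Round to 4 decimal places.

MSE = SSE/(n − 2) = 2784000/322 = 8645.96.
SE(b₁) = √(MSE/Sₓₓ) = √(8645.96/2299.3) = 1.93914.
t = 4.009 / 1.93914 = 2.0674.
df = n − 2 = 322.
Two-sided p ≈ 0.0395, which is < 0.1, so reject H₀.
There is evidence that living area is associated with house sale price.

t = 2.0674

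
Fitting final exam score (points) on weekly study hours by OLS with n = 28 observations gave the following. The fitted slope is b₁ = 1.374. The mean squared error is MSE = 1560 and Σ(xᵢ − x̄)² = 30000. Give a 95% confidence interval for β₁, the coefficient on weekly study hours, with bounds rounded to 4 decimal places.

SE(b₁) = √(MSE/Sₓₓ) = √(1560/30000) = 0.228035.
df = n − 2 = 26.
t* = t_{0.025, 26} = 2.055529.
Margin = t* × SE = 2.055529 × 0.228035 = 0.468733.
CI: 1.374 ± 0.468733 → (0.9053, 1.8427).
With 95% confidence, each one-unit increase in weekly study hours is associated with a change of between 0.9053 and 1.8427 points in final exam score.

(0.9053, 1.8427)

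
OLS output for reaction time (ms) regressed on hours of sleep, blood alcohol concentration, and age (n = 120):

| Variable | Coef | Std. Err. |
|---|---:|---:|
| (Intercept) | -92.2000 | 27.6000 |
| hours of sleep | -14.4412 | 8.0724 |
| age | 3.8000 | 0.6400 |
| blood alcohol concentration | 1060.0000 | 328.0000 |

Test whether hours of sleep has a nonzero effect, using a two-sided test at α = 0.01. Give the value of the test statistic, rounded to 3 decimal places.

t = -1.789

Read off: b = -14.4412, SE = 8.0724 for hours of sleep.
H₀: β₁ = 0 vs H₁: β₁ ≠ 0.
t = -14.4412 / 8.0724 = -1.789.
df = n − k − 1 = 120 − 3 − 1 = 116.
Two-sided p ≈ 0.0762, which is ≥ 0.01, so fail to reject H₀.
The data do not give significant evidence of an association between hours of sleep and reaction time, after adjusting for the other predictors.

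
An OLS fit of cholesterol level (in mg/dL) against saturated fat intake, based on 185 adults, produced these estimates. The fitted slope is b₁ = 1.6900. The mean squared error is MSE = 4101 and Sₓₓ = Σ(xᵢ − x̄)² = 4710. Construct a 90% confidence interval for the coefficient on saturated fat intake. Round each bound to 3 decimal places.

SE(b₁) = √(MSE/Sₓₓ) = √(4101/4710) = 0.933113.
df = n − 2 = 183.
t* = t_{0.05, 183} = 1.653223.
Margin = t* × SE = 1.653223 × 0.933113 = 1.54264.
CI: 1.6900 ± 1.54264 → (0.147, 3.233).
With 90% confidence, each one-unit increase in saturated fat intake is associated with a change of between 0.147 and 3.233 mg/dL in cholesterol level.

(0.147, 3.233)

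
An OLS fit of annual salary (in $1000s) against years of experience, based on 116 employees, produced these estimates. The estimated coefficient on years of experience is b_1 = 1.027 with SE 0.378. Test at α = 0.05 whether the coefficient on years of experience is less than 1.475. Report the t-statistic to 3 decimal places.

H₀: β₁ = 1.475 vs H₁: β₁ < 1.475.
t = (b_1 − β₁⁰)/SE = (1.027 − 1.475) / 0.378 = -1.185.
df = n − 2 = 116 − 2 = 114.
One-sided p ≈ 0.1192, which is ≥ 0.05, so fail to reject H₀.
The data do not give significant evidence that the true slope on years of experience is below 1.475 $1000s per unit.

t = -1.185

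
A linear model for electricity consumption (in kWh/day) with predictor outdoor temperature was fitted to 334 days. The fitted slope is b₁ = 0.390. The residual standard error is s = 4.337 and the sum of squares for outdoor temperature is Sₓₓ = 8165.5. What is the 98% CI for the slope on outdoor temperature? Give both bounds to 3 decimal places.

SE(b₁) = s/√Sₓₓ = 4.337/√8165.5 = 0.0479952.
df = n − 2 = 332.
t* = t_{0.01, 332} = 2.337632.
Margin = t* × SE = 2.337632 × 0.0479952 = 0.11220.
CI: 0.390 ± 0.11220 → (0.278, 0.502).
With 98% confidence, each one-unit increase in outdoor temperature is associated with a change of between 0.278 and 0.502 kWh/day in electricity consumption.

(0.278, 0.502)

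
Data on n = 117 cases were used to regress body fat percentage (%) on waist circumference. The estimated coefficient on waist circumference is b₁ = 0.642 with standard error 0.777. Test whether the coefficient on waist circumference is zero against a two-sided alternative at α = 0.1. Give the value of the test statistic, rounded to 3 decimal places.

H₀: β₁ = 0 vs H₁: β₁ ≠ 0.
t = (b₁ − β₁⁰)/SE = 0.642 / 0.777 = 0.826.
df = n − 2 = 117 − 2 = 115.
Two-sided p ≈ 0.4104, which is ≥ 0.1, so fail to reject H₀.
The data do not give significant evidence of an association between waist circumference and body fat percentage.

t = 0.826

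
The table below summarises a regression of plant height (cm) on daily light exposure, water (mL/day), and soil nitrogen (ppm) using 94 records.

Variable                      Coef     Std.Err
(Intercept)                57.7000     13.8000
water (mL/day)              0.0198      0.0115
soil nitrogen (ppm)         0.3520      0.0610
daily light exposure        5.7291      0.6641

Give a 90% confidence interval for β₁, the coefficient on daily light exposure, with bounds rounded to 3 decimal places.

Read off: b = 5.7291, SE = 0.6641 for daily light exposure.
df = n − k − 1 = 94 − 3 − 1 = 90.
t* = t_{0.05, 90} = 1.661961.
Margin = t* × SE = 1.661961 × 0.6641 = 1.10371.
CI: 5.7291 ± 1.10371 → (4.625, 6.833).

(4.625, 6.833)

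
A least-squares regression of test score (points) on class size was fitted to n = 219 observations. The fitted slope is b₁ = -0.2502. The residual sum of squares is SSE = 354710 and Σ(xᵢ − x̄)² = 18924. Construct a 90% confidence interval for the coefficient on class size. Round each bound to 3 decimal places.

(-0.736, 0.235)

MSE = SSE/(n − 2) = 354710/217 = 1634.61.
SE(b₁) = √(MSE/Sₓₓ) = √(1634.61/18924) = 0.293901.
df = n − 2 = 217.
t* = t_{0.05, 217} = 1.651906.
Margin = t* × SE = 1.651906 × 0.293901 = 0.48550.
CI: -0.2502 ± 0.48550 → (-0.736, 0.235).
With 90% confidence, each one-unit increase in class size is associated with a change of between -0.736 and 0.235 points in test score.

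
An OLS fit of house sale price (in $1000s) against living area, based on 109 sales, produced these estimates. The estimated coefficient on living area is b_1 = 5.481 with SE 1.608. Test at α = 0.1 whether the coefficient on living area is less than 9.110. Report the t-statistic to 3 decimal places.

H₀: β₁ = 9.110 vs H₁: β₁ < 9.110.
t = (b_1 − β₁⁰)/SE = (5.481 − 9.110) / 1.608 = -2.257.
df = n − 2 = 109 − 2 = 107.
One-sided p ≈ 0.0130, which is < 0.1, so reject H₀.
There is evidence that the true slope on living area is below 9.110 $1000s per unit.

t = -2.257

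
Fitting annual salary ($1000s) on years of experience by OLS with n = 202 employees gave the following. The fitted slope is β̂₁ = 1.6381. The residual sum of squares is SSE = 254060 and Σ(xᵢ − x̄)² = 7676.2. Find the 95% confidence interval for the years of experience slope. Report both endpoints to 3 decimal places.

(0.836, 2.440)

MSE = SSE/(n − 2) = 254060/200 = 1270.3.
SE(β̂₁) = √(MSE/Sₓₓ) = √(1270.3/7676.2) = 0.406799.
df = n − 2 = 200.
t* = t_{0.025, 200} = 1.971896.
Margin = t* × SE = 1.971896 × 0.406799 = 0.80217.
CI: 1.6381 ± 0.80217 → (0.836, 2.440).
With 95% confidence, each one-unit increase in years of experience is associated with a change of between 0.836 and 2.440 $1000s in annual salary.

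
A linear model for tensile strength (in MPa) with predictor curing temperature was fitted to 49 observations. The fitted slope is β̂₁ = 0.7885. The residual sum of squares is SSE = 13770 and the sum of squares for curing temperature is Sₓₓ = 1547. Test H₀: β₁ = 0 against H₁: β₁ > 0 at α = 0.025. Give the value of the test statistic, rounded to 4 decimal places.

MSE = SSE/(n − 2) = 13770/47 = 292.979.
SE(β̂₁) = √(MSE/Sₓₓ) = √(292.979/1547) = 0.435184.
t = 0.7885 / 0.435184 = 1.8119.
df = n − 2 = 47.
One-sided p ≈ 0.0382, which is ≥ 0.025, so fail to reject H₀.
The data do not give significant evidence that the true slope on curing temperature is positive.

t = 1.8119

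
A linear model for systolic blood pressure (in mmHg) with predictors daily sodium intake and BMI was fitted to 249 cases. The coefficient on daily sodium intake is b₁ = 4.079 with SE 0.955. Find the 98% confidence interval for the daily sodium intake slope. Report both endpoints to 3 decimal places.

(1.843, 6.315)

df = n − k − 1 = 249 − 2 − 1 = 246.
t* = t_{0.01, 246} = 2.341602.
Margin = t* × SE = 2.341602 × 0.955 = 2.23623.
CI: 4.079 ± 2.23623 → (1.843, 6.315).
With 98% confidence, each one-unit increase in daily sodium intake is associated with a change of between 1.843 and 6.315 mmHg in systolic blood pressure, holding the other predictors fixed.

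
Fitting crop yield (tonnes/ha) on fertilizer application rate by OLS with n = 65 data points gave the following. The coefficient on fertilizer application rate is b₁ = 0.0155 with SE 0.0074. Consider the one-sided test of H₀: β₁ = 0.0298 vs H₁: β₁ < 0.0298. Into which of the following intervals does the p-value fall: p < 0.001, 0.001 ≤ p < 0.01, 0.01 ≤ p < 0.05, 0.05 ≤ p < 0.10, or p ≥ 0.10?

t = (0.0155 − 0.0298) / 0.0074 = -1.932.
df = n − 2 = 65 − 2 = 63.
One-sided p = P(T_{63} < t) ≈ 0.0289.
So 0.01 ≤ p < 0.05.

0.01 ≤ p < 0.05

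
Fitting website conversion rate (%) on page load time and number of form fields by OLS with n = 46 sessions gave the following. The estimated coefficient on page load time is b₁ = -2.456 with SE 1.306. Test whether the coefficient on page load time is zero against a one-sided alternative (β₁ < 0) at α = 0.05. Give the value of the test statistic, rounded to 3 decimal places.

t = -1.881

H₀: β₁ = 0 vs H₁: β₁ < 0.
t = (b₁ − β₁⁰)/SE = -2.456 / 1.306 = -1.881.
df = n − k − 1 = 46 − 2 − 1 = 43.
One-sided p ≈ 0.0334, which is < 0.05, so reject H₀.
There is evidence that the true slope on page load time is negative, holding the other predictors fixed.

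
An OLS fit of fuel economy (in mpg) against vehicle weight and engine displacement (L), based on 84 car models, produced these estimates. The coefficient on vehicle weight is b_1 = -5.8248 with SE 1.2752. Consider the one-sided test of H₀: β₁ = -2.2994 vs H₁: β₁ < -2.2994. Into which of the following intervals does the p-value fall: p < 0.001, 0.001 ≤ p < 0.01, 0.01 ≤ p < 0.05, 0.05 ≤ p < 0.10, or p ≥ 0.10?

t = (-5.8248 − (-2.2994)) / 1.2752 = -2.765.
df = n − k − 1 = 84 − 2 − 1 = 81.
One-sided p = P(T_{81} < t) ≈ 0.0035.
So 0.001 ≤ p < 0.01.

0.001 ≤ p < 0.01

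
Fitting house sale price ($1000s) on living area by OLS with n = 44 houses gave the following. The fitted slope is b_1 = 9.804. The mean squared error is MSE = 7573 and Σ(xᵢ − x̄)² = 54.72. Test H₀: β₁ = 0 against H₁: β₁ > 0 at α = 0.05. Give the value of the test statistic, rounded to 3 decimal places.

t = 0.833

SE(b_1) = √(MSE/Sₓₓ) = √(7573/54.72) = 11.7642.
t = 9.804 / 11.7642 = 0.833.
df = n − 2 = 42.
One-sided p ≈ 0.2047, which is ≥ 0.05, so fail to reject H₀.
The data do not give significant evidence that the true slope on living area is positive.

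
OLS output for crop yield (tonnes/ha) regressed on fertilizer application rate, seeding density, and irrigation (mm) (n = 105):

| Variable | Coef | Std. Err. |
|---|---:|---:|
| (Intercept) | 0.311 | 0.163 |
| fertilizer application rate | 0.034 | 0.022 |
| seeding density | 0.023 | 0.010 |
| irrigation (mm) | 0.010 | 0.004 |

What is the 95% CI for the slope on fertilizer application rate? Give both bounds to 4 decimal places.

Read off: b = 0.034, SE = 0.022 for fertilizer application rate.
df = n − k − 1 = 105 − 3 − 1 = 101.
t* = t_{0.025, 101} = 1.983731.
Margin = t* × SE = 1.983731 × 0.022 = 0.043642.
CI: 0.034 ± 0.043642 → (-0.0096, 0.0776).

(-0.0096, 0.0776)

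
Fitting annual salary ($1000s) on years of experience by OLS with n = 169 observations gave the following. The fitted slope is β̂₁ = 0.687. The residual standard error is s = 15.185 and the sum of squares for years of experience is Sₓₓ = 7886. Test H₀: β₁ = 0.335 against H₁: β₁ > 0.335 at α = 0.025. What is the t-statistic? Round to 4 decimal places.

t = 2.0585

SE(β̂₁) = s/√Sₓₓ = 15.185/√7886 = 0.170996.
t = (0.687 − 0.335) / 0.170996 = 2.0585.
df = n − 2 = 167.
One-sided p ≈ 0.0205, which is < 0.025, so reject H₀.
There is evidence that the true slope on years of experience exceeds 0.335 $1000s per unit.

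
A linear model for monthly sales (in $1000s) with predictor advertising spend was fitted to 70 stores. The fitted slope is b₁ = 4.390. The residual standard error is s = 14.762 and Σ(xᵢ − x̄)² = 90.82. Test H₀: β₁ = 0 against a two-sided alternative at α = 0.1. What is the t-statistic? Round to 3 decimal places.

t = 2.834

SE(b₁) = s/√Sₓₓ = 14.762/√90.82 = 1.54901.
t = 4.390 / 1.54901 = 2.834.
df = n − 2 = 68.
Two-sided p ≈ 0.0060, which is < 0.1, so reject H₀.
There is evidence that advertising spend is associated with monthly sales.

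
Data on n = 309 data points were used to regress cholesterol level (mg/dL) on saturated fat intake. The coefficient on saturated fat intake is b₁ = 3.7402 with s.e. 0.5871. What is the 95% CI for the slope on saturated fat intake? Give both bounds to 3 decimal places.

(2.585, 4.895)

df = n − 2 = 309 − 2 = 307.
t* = t_{0.025, 307} = 1.967721.
Margin = t* × SE = 1.967721 × 0.5871 = 1.15525.
CI: 3.7402 ± 1.15525 → (2.585, 4.895).
With 95% confidence, each one-unit increase in saturated fat intake is associated with a change of between 2.585 and 4.895 mg/dL in cholesterol level.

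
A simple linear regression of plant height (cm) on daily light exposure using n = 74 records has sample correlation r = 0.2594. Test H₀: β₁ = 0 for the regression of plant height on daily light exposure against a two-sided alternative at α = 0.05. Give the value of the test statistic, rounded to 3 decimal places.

t = 2.279

t = r·√(n − 2)/√(1 − r²) = 0.2594·√72/√0.932712 = 2.279.
df = n − 2 = 72.
Two-sided p ≈ 0.0256, which is < 0.05, so reject H₀.
There is evidence of a linear association between daily light exposure and plant height.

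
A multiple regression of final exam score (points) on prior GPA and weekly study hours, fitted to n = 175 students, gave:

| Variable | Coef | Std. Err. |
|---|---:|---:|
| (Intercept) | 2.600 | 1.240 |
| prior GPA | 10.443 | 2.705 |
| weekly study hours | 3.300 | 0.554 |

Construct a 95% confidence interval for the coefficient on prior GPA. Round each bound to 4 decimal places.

(5.1037, 15.7823)

Read off: b = 10.443, SE = 2.705 for prior GPA.
df = n − k − 1 = 175 − 2 − 1 = 172.
t* = t_{0.025, 172} = 1.973852.
Margin = t* × SE = 1.973852 × 2.705 = 5.339270.
CI: 10.443 ± 5.339270 → (5.1037, 15.7823).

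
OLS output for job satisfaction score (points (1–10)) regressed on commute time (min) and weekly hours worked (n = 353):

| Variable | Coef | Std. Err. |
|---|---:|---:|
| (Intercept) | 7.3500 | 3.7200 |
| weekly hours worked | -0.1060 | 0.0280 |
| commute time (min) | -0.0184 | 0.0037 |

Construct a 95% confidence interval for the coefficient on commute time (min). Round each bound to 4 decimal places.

Read off: b = -0.0184, SE = 0.0037 for commute time (min).
df = n − k − 1 = 353 − 2 − 1 = 350.
t* = t_{0.025, 350} = 1.966765.
Margin = t* × SE = 1.966765 × 0.0037 = 0.007277.
CI: -0.0184 ± 0.007277 → (-0.0257, -0.0111).

(-0.0257, -0.0111)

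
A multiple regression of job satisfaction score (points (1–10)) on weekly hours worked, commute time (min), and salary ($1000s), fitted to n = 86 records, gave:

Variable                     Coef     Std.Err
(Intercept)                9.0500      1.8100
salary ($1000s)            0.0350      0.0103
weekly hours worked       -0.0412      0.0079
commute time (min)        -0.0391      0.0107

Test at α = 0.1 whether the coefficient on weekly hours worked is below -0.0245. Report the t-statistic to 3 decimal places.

Read off: b = -0.0412, SE = 0.0079 for weekly hours worked.
H₀: β₁ = -0.0245 vs H₁: β₁ < -0.0245.
t = (-0.0412 − (-0.0245)) / 0.0079 = -2.114.
df = n − k − 1 = 86 − 3 − 1 = 82.
One-sided p ≈ 0.0188, which is < 0.1, so reject H₀.
There is evidence that the true slope on weekly hours worked is below -0.0245 points (1–10) per unit, holding the other predictors fixed.

t = -2.114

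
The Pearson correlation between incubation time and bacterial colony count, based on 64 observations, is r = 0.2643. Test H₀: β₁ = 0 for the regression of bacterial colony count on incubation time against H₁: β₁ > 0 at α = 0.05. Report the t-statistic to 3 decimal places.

t = r·√(n − 2)/√(1 − r²) = 0.2643·√62/√0.930146 = 2.158.
df = n − 2 = 62.
One-sided p ≈ 0.0174, which is < 0.05, so reject H₀.
There is evidence of a linear association between incubation time and bacterial colony count.

t = 2.158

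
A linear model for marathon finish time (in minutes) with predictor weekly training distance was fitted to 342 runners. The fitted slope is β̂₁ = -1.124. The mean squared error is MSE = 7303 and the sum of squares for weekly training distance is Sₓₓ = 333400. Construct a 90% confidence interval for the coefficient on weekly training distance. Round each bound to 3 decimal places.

SE(β̂₁) = √(MSE/Sₓₓ) = √(7303/333400) = 0.148002.
df = n − 2 = 340.
t* = t_{0.05, 340} = 1.649348.
Margin = t* × SE = 1.649348 × 0.148002 = 0.24411.
CI: -1.124 ± 0.24411 → (-1.368, -0.880).
With 90% confidence, each one-unit increase in weekly training distance is associated with a change of between -1.368 and -0.880 minutes in marathon finish time.

(-1.368, -0.880)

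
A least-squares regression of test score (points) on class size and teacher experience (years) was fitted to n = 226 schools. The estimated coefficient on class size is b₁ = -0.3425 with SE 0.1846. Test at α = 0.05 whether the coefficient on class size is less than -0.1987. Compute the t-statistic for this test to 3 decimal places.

t = -0.779

H₀: β₁ = -0.1987 vs H₁: β₁ < -0.1987.
t = (b₁ − β₁⁰)/SE = (-0.3425 − (-0.1987)) / 0.1846 = -0.779.
df = n − k − 1 = 226 − 2 − 1 = 223.
One-sided p ≈ 0.2184, which is ≥ 0.05, so fail to reject H₀.
The data do not give significant evidence that the true slope on class size is below -0.1987 points per unit, holding the other predictors fixed.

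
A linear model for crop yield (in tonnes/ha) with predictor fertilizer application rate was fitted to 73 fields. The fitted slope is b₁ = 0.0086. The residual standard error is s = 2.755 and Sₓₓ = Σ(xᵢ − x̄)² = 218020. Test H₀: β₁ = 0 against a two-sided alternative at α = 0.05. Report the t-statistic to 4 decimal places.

SE(b₁) = s/√Sₓₓ = 2.755/√218020 = 0.00590029.
t = 0.0086 / 0.00590029 = 1.4576.
df = n − 2 = 71.
Two-sided p ≈ 0.1494, which is ≥ 0.05, so fail to reject H₀.
The data do not give significant evidence of an association between fertilizer application rate and crop yield.

t = 1.4576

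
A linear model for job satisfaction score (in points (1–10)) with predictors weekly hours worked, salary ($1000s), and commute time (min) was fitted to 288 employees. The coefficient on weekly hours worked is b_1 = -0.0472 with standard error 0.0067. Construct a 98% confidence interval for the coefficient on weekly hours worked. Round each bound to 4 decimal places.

(-0.0629, -0.0315)

df = n − k − 1 = 288 − 3 − 1 = 284.
t* = t_{0.01, 284} = 2.33955.
Margin = t* × SE = 2.33955 × 0.0067 = 0.015675.
CI: -0.0472 ± 0.015675 → (-0.0629, -0.0315).
With 98% confidence, each one-unit increase in weekly hours worked is associated with a change of between -0.0629 and -0.0315 points (1–10) in job satisfaction score, holding the other predictors fixed.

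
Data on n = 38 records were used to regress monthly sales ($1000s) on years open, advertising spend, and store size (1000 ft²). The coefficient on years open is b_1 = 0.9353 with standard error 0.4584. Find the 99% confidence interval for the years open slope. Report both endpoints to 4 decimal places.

(-0.3154, 2.1860)

df = n − k − 1 = 38 − 3 − 1 = 34.
t* = t_{0.005, 34} = 2.728394.
Margin = t* × SE = 2.728394 × 0.4584 = 1.250696.
CI: 0.9353 ± 1.250696 → (-0.3154, 2.1860).
With 99% confidence, each one-unit increase in years open is associated with a change of between -0.3154 and 2.1860 $1000s in monthly sales, holding the other predictors fixed.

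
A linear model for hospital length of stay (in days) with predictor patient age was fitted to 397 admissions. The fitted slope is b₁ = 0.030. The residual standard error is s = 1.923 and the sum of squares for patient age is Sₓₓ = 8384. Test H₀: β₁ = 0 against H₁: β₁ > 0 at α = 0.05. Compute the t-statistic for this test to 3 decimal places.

SE(b₁) = s/√Sₓₓ = 1.923/√8384 = 0.0210017.
t = 0.030 / 0.0210017 = 1.428.
df = n − 2 = 395.
One-sided p ≈ 0.0770, which is ≥ 0.05, so fail to reject H₀.
The data do not give significant evidence that the true slope on patient age is positive.

t = 1.428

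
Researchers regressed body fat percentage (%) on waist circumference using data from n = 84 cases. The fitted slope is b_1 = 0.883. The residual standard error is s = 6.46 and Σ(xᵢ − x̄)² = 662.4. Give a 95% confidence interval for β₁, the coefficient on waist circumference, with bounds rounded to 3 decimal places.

(0.384, 1.382)

SE(b_1) = s/√Sₓₓ = 6.46/√662.4 = 0.250999.
df = n − 2 = 82.
t* = t_{0.025, 82} = 1.989319.
Margin = t* × SE = 1.989319 × 0.250999 = 0.49932.
CI: 0.883 ± 0.49932 → (0.384, 1.382).
With 95% confidence, each one-unit increase in waist circumference is associated with a change of between 0.384 and 1.382 % in body fat percentage.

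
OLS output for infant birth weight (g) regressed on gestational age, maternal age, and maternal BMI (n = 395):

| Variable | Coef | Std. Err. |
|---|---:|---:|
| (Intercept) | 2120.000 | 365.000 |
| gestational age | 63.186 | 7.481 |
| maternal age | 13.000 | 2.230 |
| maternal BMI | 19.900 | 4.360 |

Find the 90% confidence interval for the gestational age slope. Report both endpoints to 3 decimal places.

(50.852, 75.520)

Read off: b = 63.186, SE = 7.481 for gestational age.
df = n − k − 1 = 395 − 3 − 1 = 391.
t* = t_{0.05, 391} = 1.64876.
Margin = t* × SE = 1.64876 × 7.481 = 12.33437.
CI: 63.186 ± 12.33437 → (50.852, 75.520).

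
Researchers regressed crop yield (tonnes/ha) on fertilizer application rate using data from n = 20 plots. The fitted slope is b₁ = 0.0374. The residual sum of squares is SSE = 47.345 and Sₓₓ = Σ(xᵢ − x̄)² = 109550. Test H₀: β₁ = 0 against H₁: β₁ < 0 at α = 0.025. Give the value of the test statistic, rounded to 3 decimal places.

MSE = SSE/(n − 2) = 47.345/18 = 2.63028.
SE(b₁) = √(MSE/Sₓₓ) = √(2.63028/109550) = 0.00489998.
t = 0.0374 / 0.00489998 = 7.633.
df = n − 2 = 18.
One-sided p ≈ 1.0000, which is ≥ 0.025, so fail to reject H₀.
The data do not give significant evidence that the true slope on fertilizer application rate is negative.

t = 7.633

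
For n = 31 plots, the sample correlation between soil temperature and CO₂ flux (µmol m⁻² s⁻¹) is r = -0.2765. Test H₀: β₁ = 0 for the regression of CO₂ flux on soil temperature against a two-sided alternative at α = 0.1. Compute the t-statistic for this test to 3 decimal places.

t = -1.549

t = r·√(n − 2)/√(1 − r²) = -0.2765·√29/√0.923548 = -1.549.
df = n − 2 = 29.
Two-sided p ≈ 0.1321, which is ≥ 0.1, so fail to reject H₀.
The data do not give significant evidence of a linear association between soil temperature and CO₂ flux.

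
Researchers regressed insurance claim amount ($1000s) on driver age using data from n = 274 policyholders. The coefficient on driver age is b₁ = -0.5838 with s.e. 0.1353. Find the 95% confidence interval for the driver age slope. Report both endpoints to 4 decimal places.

df = n − 2 = 274 − 2 = 272.
t* = t_{0.025, 272} = 1.968724.
Margin = t* × SE = 1.968724 × 0.1353 = 0.266368.
CI: -0.5838 ± 0.266368 → (-0.8502, -0.3174).
With 95% confidence, each one-unit increase in driver age is associated with a change of between -0.8502 and -0.3174 $1000s in insurance claim amount.

(-0.8502, -0.3174)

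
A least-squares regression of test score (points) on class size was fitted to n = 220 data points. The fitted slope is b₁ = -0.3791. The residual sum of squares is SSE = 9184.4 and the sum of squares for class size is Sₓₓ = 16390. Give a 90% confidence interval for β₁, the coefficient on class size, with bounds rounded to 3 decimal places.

(-0.463, -0.295)

MSE = SSE/(n − 2) = 9184.4/218 = 42.1303.
SE(b₁) = √(MSE/Sₓₓ) = √(42.1303/16390) = 0.0507.
df = n − 2 = 218.
t* = t_{0.05, 218} = 1.651873.
Margin = t* × SE = 1.651873 × 0.0507 = 0.08375.
CI: -0.3791 ± 0.08375 → (-0.463, -0.295).
With 90% confidence, each one-unit increase in class size is associated with a change of between -0.463 and -0.295 points in test score.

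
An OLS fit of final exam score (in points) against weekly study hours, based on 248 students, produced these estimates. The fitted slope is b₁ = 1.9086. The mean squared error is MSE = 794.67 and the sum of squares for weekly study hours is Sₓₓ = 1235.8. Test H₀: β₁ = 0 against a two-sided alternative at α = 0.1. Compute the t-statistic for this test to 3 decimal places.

t = 2.380

SE(b₁) = √(MSE/Sₓₓ) = √(794.67/1235.8) = 0.801898.
t = 1.9086 / 0.801898 = 2.380.
df = n − 2 = 246.
Two-sided p ≈ 0.0181, which is < 0.1, so reject H₀.
There is evidence that weekly study hours is associated with final exam score.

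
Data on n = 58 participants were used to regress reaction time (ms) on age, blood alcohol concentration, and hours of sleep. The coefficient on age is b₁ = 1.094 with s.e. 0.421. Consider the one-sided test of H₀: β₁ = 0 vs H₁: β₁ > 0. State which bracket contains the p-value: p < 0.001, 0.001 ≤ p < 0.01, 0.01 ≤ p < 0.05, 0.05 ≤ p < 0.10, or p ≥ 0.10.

t = 1.094 / 0.421 = 2.599.
df = n − k − 1 = 58 − 3 − 1 = 54.
One-sided p = P(T_{54} > t) ≈ 0.0060.
So 0.001 ≤ p < 0.01.

0.001 ≤ p < 0.01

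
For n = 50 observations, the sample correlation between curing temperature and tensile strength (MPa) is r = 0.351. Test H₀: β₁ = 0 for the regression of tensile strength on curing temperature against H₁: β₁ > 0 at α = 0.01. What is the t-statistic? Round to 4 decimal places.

t = 2.5970

t = r·√(n − 2)/√(1 − r²) = 0.351·√48/√0.876799 = 2.5970.
df = n − 2 = 48.
One-sided p ≈ 0.0062, which is < 0.01, so reject H₀.
There is evidence of a linear association between curing temperature and tensile strength.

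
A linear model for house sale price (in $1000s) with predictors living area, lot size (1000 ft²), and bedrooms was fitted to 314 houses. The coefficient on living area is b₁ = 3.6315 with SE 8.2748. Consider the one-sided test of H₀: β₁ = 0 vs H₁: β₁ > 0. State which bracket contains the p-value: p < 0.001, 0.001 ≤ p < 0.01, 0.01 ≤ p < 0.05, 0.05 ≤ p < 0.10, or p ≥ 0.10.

p ≥ 0.10

t = 3.6315 / 8.2748 = 0.439.
df = n − k − 1 = 314 − 3 − 1 = 310.
One-sided p = P(T_{310} > t) ≈ 0.3305.
So p ≥ 0.10.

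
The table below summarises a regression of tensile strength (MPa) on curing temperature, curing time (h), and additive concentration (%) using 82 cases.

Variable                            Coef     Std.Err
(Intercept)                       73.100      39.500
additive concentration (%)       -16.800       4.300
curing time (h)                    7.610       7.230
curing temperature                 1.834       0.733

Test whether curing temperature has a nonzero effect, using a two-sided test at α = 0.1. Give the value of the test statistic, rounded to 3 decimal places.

Read off: b = 1.834, SE = 0.733 for curing temperature.
H₀: β₁ = 0 vs H₁: β₁ ≠ 0.
t = 1.834 / 0.733 = 2.502.
df = n − k − 1 = 82 − 3 − 1 = 78.
Two-sided p ≈ 0.0144, which is < 0.1, so reject H₀.
There is evidence that curing temperature is associated with tensile strength, holding the other predictors fixed.

t = 2.502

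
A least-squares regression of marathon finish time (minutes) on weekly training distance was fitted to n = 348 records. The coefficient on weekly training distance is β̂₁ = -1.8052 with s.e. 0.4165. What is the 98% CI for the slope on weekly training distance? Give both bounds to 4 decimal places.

(-2.7786, -0.8318)

df = n − 2 = 348 − 2 = 346.
t* = t_{0.01, 346} = 2.337173.
Margin = t* × SE = 2.337173 × 0.4165 = 0.973433.
CI: -1.8052 ± 0.973433 → (-2.7786, -0.8318).
With 98% confidence, each one-unit increase in weekly training distance is associated with a change of between -2.7786 and -0.8318 minutes in marathon finish time.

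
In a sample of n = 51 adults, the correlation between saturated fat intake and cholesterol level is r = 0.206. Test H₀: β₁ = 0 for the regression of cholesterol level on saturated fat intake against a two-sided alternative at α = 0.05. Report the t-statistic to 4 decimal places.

t = r·√(n − 2)/√(1 − r²) = 0.206·√49/√0.957564 = 1.4736.
df = n − 2 = 49.
Two-sided p ≈ 0.1470, which is ≥ 0.05, so fail to reject H₀.
The data do not give significant evidence of a linear association between saturated fat intake and cholesterol level.

t = 1.4736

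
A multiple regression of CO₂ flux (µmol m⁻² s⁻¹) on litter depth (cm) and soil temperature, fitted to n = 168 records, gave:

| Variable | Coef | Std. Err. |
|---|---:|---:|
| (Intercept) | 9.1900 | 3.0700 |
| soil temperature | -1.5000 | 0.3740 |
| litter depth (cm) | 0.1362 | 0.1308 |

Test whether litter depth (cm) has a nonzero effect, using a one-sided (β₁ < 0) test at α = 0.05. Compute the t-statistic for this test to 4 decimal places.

Read off: b = 0.1362, SE = 0.1308 for litter depth (cm).
H₀: β₁ = 0 vs H₁: β₁ < 0.
t = 0.1362 / 0.1308 = 1.0413.
df = n − k − 1 = 168 − 2 − 1 = 165.
One-sided p ≈ 0.8504, which is ≥ 0.05, so fail to reject H₀.
The data do not give significant evidence that the true slope on litter depth (cm) is negative, holding the other predictors fixed.

t = 1.0413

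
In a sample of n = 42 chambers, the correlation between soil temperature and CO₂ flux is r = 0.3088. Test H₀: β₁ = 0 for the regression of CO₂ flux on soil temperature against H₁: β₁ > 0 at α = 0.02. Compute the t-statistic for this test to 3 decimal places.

t = r·√(n − 2)/√(1 − r²) = 0.3088·√40/√0.904643 = 2.053.
df = n − 2 = 40.
One-sided p ≈ 0.0233, which is ≥ 0.02, so fail to reject H₀.
The data do not give significant evidence of a linear association between soil temperature and CO₂ flux.

t = 2.053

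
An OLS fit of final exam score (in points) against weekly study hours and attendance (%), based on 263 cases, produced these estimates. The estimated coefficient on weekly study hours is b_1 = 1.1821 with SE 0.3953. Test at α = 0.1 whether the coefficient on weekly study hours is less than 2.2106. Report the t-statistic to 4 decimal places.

t = -2.6018

H₀: β₁ = 2.2106 vs H₁: β₁ < 2.2106.
t = (b_1 − β₁⁰)/SE = (1.1821 − 2.2106) / 0.3953 = -2.6018.
df = n − k − 1 = 263 − 2 − 1 = 260.
One-sided p ≈ 0.0049, which is < 0.1, so reject H₀.
There is evidence that the true slope on weekly study hours is below 2.2106 points per unit, holding the other predictors fixed.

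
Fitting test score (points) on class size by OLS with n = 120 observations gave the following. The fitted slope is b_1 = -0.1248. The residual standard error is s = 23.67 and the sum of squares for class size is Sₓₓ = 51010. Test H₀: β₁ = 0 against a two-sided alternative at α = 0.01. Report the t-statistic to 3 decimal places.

SE(b_1) = s/√Sₓₓ = 23.67/√51010 = 0.104802.
t = -0.1248 / 0.104802 = -1.191.
df = n − 2 = 118.
Two-sided p ≈ 0.2361, which is ≥ 0.01, so fail to reject H₀.
The data do not give significant evidence of an association between class size and test score.

t = -1.191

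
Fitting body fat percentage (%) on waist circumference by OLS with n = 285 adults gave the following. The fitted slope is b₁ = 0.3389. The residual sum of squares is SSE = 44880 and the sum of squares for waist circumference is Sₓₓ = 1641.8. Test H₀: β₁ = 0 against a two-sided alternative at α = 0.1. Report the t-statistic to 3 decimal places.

MSE = SSE/(n − 2) = 44880/283 = 158.587.
SE(b₁) = √(MSE/Sₓₓ) = √(158.587/1641.8) = 0.310794.
t = 0.3389 / 0.310794 = 1.090.
df = n − 2 = 283.
Two-sided p ≈ 0.2765, which is ≥ 0.1, so fail to reject H₀.
The data do not give significant evidence of an association between waist circumference and body fat percentage.

t = 1.090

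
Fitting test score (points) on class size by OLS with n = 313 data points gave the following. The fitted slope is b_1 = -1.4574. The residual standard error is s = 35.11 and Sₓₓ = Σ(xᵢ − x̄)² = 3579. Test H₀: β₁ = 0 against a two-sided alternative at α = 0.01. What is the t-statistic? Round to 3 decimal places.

t = -2.483

SE(b_1) = s/√Sₓₓ = 35.11/√3579 = 0.586881.
t = -1.4574 / 0.586881 = -2.483.
df = n − 2 = 311.
Two-sided p ≈ 0.0135, which is ≥ 0.01, so fail to reject H₀.
The data do not give significant evidence of an association between class size and test score.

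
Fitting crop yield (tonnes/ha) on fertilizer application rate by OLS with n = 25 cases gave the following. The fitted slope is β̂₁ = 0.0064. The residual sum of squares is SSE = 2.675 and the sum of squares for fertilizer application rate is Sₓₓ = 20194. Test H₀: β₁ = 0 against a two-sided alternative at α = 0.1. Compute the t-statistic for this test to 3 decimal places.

MSE = SSE/(n − 2) = 2.675/23 = 0.116304.
SE(β̂₁) = √(MSE/Sₓₓ) = √(0.116304/20194) = 0.00239986.
t = 0.0064 / 0.00239986 = 2.667.
df = n − 2 = 23.
Two-sided p ≈ 0.0138, which is < 0.1, so reject H₀.
There is evidence that fertilizer application rate is associated with crop yield.

t = 2.667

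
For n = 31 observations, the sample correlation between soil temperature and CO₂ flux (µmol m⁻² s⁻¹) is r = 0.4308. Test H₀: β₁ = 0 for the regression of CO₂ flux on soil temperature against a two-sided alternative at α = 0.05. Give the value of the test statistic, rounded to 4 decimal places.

t = 2.5707

t = r·√(n − 2)/√(1 − r²) = 0.4308·√29/√0.814411 = 2.5707.
df = n − 2 = 29.
Two-sided p ≈ 0.0155, which is < 0.05, so reject H₀.
There is evidence of a linear association between soil temperature and CO₂ flux.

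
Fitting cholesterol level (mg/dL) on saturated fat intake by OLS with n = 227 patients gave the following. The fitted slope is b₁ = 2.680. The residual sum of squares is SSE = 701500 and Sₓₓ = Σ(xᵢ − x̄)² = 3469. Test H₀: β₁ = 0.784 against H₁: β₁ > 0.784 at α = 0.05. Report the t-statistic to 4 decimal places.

MSE = SSE/(n − 2) = 701500/225 = 3117.78.
SE(b₁) = √(MSE/Sₓₓ) = √(3117.78/3469) = 0.948026.
t = (2.680 − 0.784) / 0.948026 = 1.9999.
df = n − 2 = 225.
One-sided p ≈ 0.0234, which is < 0.05, so reject H₀.
There is evidence that the true slope on saturated fat intake exceeds 0.784 mg/dL per unit.

t = 1.9999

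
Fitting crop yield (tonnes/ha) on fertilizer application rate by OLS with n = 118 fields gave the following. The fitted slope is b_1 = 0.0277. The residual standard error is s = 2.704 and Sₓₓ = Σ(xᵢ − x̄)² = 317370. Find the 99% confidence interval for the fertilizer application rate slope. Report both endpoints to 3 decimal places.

(0.015, 0.040)

SE(b_1) = s/√Sₓₓ = 2.704/√317370 = 0.00479981.
df = n − 2 = 116.
t* = t_{0.005, 116} = 2.618878.
Margin = t* × SE = 2.618878 × 0.00479981 = 0.01257.
CI: 0.0277 ± 0.01257 → (0.015, 0.040).
With 99% confidence, each one-unit increase in fertilizer application rate is associated with a change of between 0.015 and 0.040 tonnes/ha in crop yield.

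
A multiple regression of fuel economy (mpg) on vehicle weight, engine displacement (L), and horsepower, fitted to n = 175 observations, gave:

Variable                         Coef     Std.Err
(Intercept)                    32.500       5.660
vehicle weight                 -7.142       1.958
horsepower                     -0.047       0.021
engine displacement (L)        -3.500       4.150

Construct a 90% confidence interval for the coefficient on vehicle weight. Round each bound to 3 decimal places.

(-10.380, -3.904)

Read off: b = -7.142, SE = 1.958 for vehicle weight.
df = n − k − 1 = 175 − 3 − 1 = 171.
t* = t_{0.05, 171} = 1.653813.
Margin = t* × SE = 1.653813 × 1.958 = 3.23817.
CI: -7.142 ± 3.23817 → (-10.380, -3.904).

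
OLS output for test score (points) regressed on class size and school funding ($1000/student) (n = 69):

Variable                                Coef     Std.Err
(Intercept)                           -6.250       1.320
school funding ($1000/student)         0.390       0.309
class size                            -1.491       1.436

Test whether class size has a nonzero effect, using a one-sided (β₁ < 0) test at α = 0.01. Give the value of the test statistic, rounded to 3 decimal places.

t = -1.038

Read off: b = -1.491, SE = 1.436 for class size.
H₀: β₁ = 0 vs H₁: β₁ < 0.
t = -1.491 / 1.436 = -1.038.
df = n − k − 1 = 69 − 2 − 1 = 66.
One-sided p ≈ 0.1515, which is ≥ 0.01, so fail to reject H₀.
The data do not give significant evidence that the true slope on class size is negative, holding the other predictors fixed.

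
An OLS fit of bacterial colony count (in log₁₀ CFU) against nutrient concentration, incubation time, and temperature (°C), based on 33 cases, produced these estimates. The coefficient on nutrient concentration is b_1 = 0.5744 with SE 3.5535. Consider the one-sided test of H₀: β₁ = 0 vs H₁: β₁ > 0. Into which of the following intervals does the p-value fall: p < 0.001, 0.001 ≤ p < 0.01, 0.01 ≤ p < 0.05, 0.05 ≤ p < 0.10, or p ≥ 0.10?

t = 0.5744 / 3.5535 = 0.162.
df = n − k − 1 = 33 − 3 − 1 = 29.
One-sided p = P(T_{29} > t) ≈ 0.4364.
So p ≥ 0.10.

p ≥ 0.10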